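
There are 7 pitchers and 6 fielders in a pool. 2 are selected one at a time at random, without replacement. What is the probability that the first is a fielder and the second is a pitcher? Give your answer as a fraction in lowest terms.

Multiply the conditional probabilities at each draw: 6/13 · 7/12 = 42/156 = 7/26.

7/26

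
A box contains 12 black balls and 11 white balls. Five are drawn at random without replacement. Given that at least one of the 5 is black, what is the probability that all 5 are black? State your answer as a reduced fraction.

72/3017

Work in counts. Selections with at least one black: C(23,5) − C(11,5) = 33649 − 462 = 33187.
Of those, selections where all 5 are black: C(12,5) = 792.
Conditional probability = 792/33187 = 72/3017.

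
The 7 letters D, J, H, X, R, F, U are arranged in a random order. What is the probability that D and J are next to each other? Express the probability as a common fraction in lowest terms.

2/7

There are 7! = 5040 arrangements.
Treat D and J as a block: 6! arrangements of the blocks × 2 orders within the block = 2·720 = 1440.
Probability = 1440/5040 = 2/7.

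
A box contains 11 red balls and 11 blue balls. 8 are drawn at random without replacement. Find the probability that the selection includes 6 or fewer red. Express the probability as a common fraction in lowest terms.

1915/1938

Total selections: C(22,8) = 319770.
Count the complement (more than 6 red): C(11,7)·C(11,1) + C(11,8)·C(11,0) = 3630 + 165 = 3795.
Probability = 1 − 3795/319770 = 315975/319770 = 1915/1938.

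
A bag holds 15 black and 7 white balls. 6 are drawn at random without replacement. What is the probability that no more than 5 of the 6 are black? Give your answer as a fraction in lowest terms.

904/969

There are C(22,6) = 74613 ways to choose the 6.
Favorable selections (no more than 5 black): C(15,0)·C(7,6) + C(15,1)·C(7,5) + C(15,2)·C(7,4) + C(15,3)·C(7,3) + C(15,4)·C(7,2) + C(15,5)·C(7,1) = 7 + 315 + 3675 + 15925 + 28665 + 21021 = 69608.
Probability = 69608/74613 = 904/969.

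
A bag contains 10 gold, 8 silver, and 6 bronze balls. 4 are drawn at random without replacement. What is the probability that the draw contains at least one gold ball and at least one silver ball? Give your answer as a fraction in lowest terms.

170/231

There are C(24,4) = 10626 possible draws.
By inclusion-exclusion on the complements, draws missing all gold or all silver: C(14,4) + C(16,4) − C(6,4) = 1001 + 1820 − 15 = 2806.
So draws with at least one of each: 10626 − 2806 = 7820, probability 7820/10626 = 170/231.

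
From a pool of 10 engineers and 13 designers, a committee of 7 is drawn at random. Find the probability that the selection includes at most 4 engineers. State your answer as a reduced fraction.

6747/7429

There are C(23,7) = 245157 ways to choose the 7.
Favorable selections (at most 4 engineers): C(10,0)·C(13,7) + C(10,1)·C(13,6) + C(10,2)·C(13,5) + C(10,3)·C(13,4) + C(10,4)·C(13,3) = 1716 + 17160 + 57915 + 85800 + 60060 = 222651.
Probability = 222651/245157 = 6747/7429.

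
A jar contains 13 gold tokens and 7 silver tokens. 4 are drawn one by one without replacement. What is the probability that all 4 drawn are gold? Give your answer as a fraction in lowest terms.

Multiply the conditional probabilities at each draw: 13/20 · 12/19 · 11/18 · 10/17 = 17160/116280 = 143/969.

143/969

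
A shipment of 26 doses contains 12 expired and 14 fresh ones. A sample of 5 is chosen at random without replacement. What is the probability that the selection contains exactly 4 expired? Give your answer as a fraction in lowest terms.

Total number of selections: C(26,5) = 65780.
Selections with exactly 4 expired: choose 4 of the 12 expired and 1 of the 14 fresh, C(12,4)·C(14,1) = 495·14 = 6930.
Probability = 6930/65780 = 63/598.

63/598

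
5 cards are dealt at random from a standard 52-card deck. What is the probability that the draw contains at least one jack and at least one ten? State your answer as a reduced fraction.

6509/64974

There are C(52,5) = 2598960 possible draws.
By inclusion-exclusion on the complements, draws missing all jacks or all tens: C(48,5) + C(48,5) − C(44,5) = 1712304 + 1712304 − 1086008 = 2338600.
So draws with at least one of each: 2598960 − 2338600 = 260360, probability 260360/2598960 = 6509/64974.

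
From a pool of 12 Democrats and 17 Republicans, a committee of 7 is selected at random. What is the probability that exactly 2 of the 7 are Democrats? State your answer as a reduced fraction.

2618/10005

Total number of selections: C(29,7) = 1560780.
Selections with exactly 2 Democrats: choose 2 of the 12 Democrats and 5 of the 17 Republicans, C(12,2)·C(17,5) = 66·6188 = 408408.
Probability = 408408/1560780 = 2618/10005.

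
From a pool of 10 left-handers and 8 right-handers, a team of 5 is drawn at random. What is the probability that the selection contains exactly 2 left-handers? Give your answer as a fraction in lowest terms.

The sample space is all 5-subsets of the 18: C(18,5) = 8568.
Selections with exactly 2 left-handers: choose 2 of the 10 left-handers and 3 of the 8 right-handers, C(10,2)·C(8,3) = 45·56 = 2520.
Probability = 2520/8568 = 5/17.

5/17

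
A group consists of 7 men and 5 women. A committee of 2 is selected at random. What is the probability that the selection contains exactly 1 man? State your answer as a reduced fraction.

Total number of selections: C(12,2) = 66.
Selections with exactly 1 man: choose 1 of the 7 men and 1 of the 5 women, C(7,1)·C(5,1) = 7·5 = 35.
Probability = 35/66.

35/66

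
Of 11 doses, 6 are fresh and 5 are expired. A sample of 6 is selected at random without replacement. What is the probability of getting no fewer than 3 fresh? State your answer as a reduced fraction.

127/154

There are C(11,6) = 462 ways to choose the 6.
Count the complement (fewer than 3 fresh): C(6,1)·C(5,5) + C(6,2)·C(5,4) = 6 + 75 = 81.
Probability = 1 − 81/462 = 381/462 = 127/154.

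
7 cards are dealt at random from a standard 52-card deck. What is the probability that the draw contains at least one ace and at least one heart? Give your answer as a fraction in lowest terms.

There are C(52,7) = 133784560 possible draws.
By inclusion-exclusion on the complements, draws missing all aces or all hearts: C(48,7) + C(39,7) − C(36,7) = 73629072 + 15380937 − 8347680 = 80662329.
So draws with at least one of each: 133784560 − 80662329 = 53122231, probability 53122231/133784560.

53122231/133784560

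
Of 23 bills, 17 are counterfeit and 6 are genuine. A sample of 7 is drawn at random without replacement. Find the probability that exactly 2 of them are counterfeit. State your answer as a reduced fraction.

There are C(23,7) = 245157 ways to choose 7 from 23.
Selections with exactly 2 counterfeit: choose 2 of the 17 counterfeit and 5 of the 6 genuine, C(17,2)·C(6,5) = 136·6 = 816.
Probability = 816/245157 = 16/4807.

16/4807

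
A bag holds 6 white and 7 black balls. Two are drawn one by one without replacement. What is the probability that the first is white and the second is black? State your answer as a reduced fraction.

7/26

Multiply the conditional probabilities at each draw: 6/13 · 7/12 = 42/156 = 7/26.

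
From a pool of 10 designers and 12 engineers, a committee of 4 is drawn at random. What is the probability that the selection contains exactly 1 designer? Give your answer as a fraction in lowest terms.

40/133

There are C(22,4) = 7315 ways to choose 4 from 22.
Selections with exactly 1 designer: choose 1 of the 10 designers and 3 of the 12 engineers, C(10,1)·C(12,3) = 10·220 = 2200.
Probability = 2200/7315 = 40/133.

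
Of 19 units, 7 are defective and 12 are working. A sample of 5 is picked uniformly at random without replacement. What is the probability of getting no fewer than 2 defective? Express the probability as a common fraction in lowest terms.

819/1292

There are C(19,5) = 11628 ways to choose the 5.
Favorable selections (no fewer than 2 defective): C(7,2)·C(12,3) + C(7,3)·C(12,2) + C(7,4)·C(12,1) + C(7,5)·C(12,0) = 4620 + 2310 + 420 + 21 = 7371.
Probability = 7371/11628 = 819/1292.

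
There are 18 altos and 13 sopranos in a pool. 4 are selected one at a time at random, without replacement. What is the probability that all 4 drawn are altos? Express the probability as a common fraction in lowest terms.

612/6293

Multiply the conditional probabilities at each draw: 18/31 · 17/30 · 16/29 · 15/28 = 73440/755160 = 612/6293.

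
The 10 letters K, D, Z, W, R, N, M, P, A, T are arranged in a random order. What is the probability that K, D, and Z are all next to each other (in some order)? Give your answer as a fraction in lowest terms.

There are 10! = 3628800 arrangements.
Treat the three as one block: 8! placements × 3! orders within the block = 40320·6 = 241920.
Probability = 241920/3628800 = 1/15.

1/15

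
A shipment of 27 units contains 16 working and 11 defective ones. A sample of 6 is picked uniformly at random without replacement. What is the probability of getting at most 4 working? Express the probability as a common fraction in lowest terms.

Total selections: C(27,6) = 296010.
Count the complement (more than 4 working): C(16,5)·C(11,1) + C(16,6)·C(11,0) = 48048 + 8008 = 56056.
Probability = 1 − 56056/296010 = 239954/296010 = 839/1035.

839/1035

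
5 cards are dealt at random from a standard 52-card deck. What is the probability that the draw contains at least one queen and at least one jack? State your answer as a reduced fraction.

6509/64974

There are C(52,5) = 2598960 possible draws.
By inclusion-exclusion on the complements, draws missing all queens or all jacks: C(48,5) + C(48,5) − C(44,5) = 1712304 + 1712304 − 1086008 = 2338600.
So draws with at least one of each: 2598960 − 2338600 = 260360, probability 260360/2598960 = 6509/64974.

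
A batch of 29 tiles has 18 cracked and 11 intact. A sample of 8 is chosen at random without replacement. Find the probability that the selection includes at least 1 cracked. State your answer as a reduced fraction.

Total selections: C(29,8) = 4292145.
The complement is all 8 are intact: C(11,8) = 165.
Probability = 1 − 165/4292145 = 4291980/4292145 = 26012/26013.

26012/26013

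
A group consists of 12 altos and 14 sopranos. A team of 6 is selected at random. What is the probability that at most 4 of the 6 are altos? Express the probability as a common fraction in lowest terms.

There are C(26,6) = 230230 ways to choose the 6.
Count the complement (more than 4 altos): C(12,5)·C(14,1) + C(12,6)·C(14,0) = 11088 + 924 = 12012.
Probability = 1 − 12012/230230 = 218218/230230 = 109/115.

109/115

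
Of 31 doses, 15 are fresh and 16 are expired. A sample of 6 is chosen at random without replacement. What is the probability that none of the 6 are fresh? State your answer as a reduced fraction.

88/8091

There are C(31,6) = 736281 possible selections.
Selections with no fresh (all expired): C(16,6) = 8008.
Probability = 8008/736281 = 88/8091.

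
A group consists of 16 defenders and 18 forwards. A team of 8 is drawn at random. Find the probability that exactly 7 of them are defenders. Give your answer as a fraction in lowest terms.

520/45849

There are C(34,8) = 18156204 ways to choose 8 from 34.
Selections with exactly 7 defenders: choose 7 of the 16 defenders and 1 of the 18 forwards, C(16,7)·C(18,1) = 11440·18 = 205920.
Probability = 205920/18156204 = 520/45849.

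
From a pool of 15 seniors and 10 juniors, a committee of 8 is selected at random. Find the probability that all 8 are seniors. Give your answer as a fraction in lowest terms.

There are C(25,8) = 1081575 possible selections.
Selections with all seniors: C(15,8) = 6435.
Probability = 6435/1081575 = 13/2185.

13/2185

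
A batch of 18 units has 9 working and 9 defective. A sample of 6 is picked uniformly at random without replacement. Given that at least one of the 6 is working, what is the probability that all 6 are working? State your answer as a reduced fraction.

Work in counts. Selections with at least one working: C(18,6) − C(9,6) = 18564 − 84 = 18480.
Of those, selections where all 6 are working: C(9,6) = 84.
Conditional probability = 84/18480 = 1/220.

1/220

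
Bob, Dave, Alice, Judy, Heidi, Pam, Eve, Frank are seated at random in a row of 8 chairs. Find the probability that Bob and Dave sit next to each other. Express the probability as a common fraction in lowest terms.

There are 8! = 40320 arrangements.
Treat Bob and Dave as a block: 7! arrangements of the blocks × 2 orders within the block = 2·5040 = 10080.
Probability = 10080/40320 = 1/4.

1/4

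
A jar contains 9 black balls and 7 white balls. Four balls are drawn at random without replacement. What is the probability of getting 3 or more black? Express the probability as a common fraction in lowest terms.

Total selections: C(16,4) = 1820.
Favorable selections (3 or more black): C(9,3)·C(7,1) + C(9,4)·C(7,0) = 588 + 126 = 714.
Probability = 714/1820 = 51/130.

51/130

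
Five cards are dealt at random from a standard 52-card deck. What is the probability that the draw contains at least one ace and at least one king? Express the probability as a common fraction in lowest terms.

There are C(52,5) = 2598960 possible draws.
By inclusion-exclusion on the complements, draws missing all aces or all kings: C(48,5) + C(48,5) − C(44,5) = 1712304 + 1712304 − 1086008 = 2338600.
So draws with at least one of each: 2598960 − 2338600 = 260360, probability 260360/2598960 = 6509/64974.

6509/64974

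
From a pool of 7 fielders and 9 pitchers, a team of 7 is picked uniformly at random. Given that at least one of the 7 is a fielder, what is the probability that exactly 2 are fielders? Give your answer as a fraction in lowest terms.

1323/5702

Work in counts. Selections with at least one fielder: C(16,7) − C(9,7) = 11440 − 36 = 11404.
Of those, selections where exactly 2 are fielders: C(7,2)·C(9,5) = 21·126 = 2646.
Conditional probability = 2646/11404 = 1323/5702.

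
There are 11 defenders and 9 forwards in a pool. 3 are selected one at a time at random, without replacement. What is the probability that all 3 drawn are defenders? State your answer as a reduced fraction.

11/76

Multiply the conditional probabilities at each draw: 11/20 · 10/19 · 9/18 = 990/6840 = 11/76.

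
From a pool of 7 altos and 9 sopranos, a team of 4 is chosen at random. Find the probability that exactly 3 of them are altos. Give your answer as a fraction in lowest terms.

Total number of selections: C(16,4) = 1820.
Selections with exactly 3 altos: choose 3 of the 7 altos and 1 of the 9 sopranos, C(7,3)·C(9,1) = 35·9 = 315.
Probability = 315/1820 = 9/52.

9/52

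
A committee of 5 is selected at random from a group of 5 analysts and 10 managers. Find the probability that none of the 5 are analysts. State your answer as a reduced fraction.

12/143

There are C(15,5) = 3003 possible selections.
Selections with no analysts (all managers): C(10,5) = 252.
Probability = 252/3003 = 12/143.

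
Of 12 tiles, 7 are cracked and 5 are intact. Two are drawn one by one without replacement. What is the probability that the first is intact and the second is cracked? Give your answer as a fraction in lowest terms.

Multiply the conditional probabilities at each draw: 5/12 · 7/11 = 35/132.

35/132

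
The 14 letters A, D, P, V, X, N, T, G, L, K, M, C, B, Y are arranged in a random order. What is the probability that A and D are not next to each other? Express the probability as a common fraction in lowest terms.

There are 14! = 87178291200 arrangements.
Arrangements with A and D adjacent: 2·13! = 12454041600.
So not adjacent: 87178291200 − 12454041600 = 74724249600, probability 74724249600/87178291200 = 6/7.

6/7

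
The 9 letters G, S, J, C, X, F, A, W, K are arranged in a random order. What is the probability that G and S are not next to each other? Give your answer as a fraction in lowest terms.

There are 9! = 362880 arrangements.
Arrangements with G and S adjacent: 2·8! = 80640.
So not adjacent: 362880 − 80640 = 282240, probability 282240/362880 = 7/9.

7/9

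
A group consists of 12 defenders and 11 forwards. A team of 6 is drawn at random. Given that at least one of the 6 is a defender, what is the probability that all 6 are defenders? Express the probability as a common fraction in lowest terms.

Work in counts. Selections with at least one defender: C(23,6) − C(11,6) = 100947 − 462 = 100485.
Of those, selections where all 6 are defenders: C(12,6) = 924.
Conditional probability = 924/100485 = 4/435.

4/435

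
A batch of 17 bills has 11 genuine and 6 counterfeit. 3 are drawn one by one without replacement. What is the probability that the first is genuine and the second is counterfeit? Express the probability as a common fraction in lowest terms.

Multiply the conditional probabilities at each draw: 11/17 · 6/16 = 66/272 = 33/136.

33/136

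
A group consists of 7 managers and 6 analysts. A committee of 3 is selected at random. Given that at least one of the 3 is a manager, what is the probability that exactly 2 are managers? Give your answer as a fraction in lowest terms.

9/19

Work in counts. Selections with at least one manager: C(13,3) − C(6,3) = 286 − 20 = 266.
Of those, selections where exactly 2 are managers: C(7,2)·C(6,1) = 21·6 = 126.
Conditional probability = 126/266 = 9/19.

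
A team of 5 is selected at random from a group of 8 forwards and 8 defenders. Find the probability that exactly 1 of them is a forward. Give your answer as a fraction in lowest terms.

5/39

The sample space is all 5-subsets of the 16: C(16,5) = 4368.
Selections with exactly 1 forward: choose 1 of the 8 forwards and 4 of the 8 defenders, C(8,1)·C(8,4) = 8·70 = 560.
Probability = 560/4368 = 5/39.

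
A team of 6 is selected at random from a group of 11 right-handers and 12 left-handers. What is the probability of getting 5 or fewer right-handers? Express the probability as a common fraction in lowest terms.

There are C(23,6) = 100947 ways to choose the 6.
The complement is exactly 6 right-handers: C(11,6)·C(12,0) = 462.
Probability = 1 − 462/100947 = 100485/100947 = 435/437.

435/437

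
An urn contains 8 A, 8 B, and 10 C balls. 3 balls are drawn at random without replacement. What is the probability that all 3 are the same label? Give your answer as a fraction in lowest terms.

There are C(26,3) = 2600 ways to draw 3 balls.
All same label: C(8,3) + C(8,3) + C(10,3) = 56 + 56 + 120 = 232.
Probability = 232/2600 = 29/325.

29/325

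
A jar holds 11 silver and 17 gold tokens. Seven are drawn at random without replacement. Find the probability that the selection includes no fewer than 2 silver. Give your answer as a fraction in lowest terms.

899/1035

Total selections: C(28,7) = 1184040.
Favorable selections (no fewer than 2 silver): C(11,2)·C(17,5) + C(11,3)·C(17,4) + C(11,4)·C(17,3) + C(11,5)·C(17,2) + C(11,6)·C(17,1) + C(11,7)·C(17,0) = 340340 + 392700 + 224400 + 62832 + 7854 + 330 = 1028456.
Probability = 1028456/1184040 = 899/1035.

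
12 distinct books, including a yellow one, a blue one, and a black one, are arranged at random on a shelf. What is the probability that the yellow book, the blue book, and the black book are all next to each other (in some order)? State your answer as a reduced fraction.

There are 12! = 479001600 arrangements.
Treat the three as one block: 10! placements × 3! orders within the block = 3628800·6 = 21772800.
Probability = 21772800/479001600 = 1/22.

1/22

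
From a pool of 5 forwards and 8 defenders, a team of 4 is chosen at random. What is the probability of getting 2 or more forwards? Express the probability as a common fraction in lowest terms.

There are C(13,4) = 715 ways to choose the 4.
Count the complement (fewer than 2 forwards): C(5,0)·C(8,4) + C(5,1)·C(8,3) = 70 + 280 = 350.
Probability = 1 − 350/715 = 365/715 = 73/143.

73/143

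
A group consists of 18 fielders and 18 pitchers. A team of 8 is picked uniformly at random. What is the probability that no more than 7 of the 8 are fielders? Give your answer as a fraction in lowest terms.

8977/8990

There are C(36,8) = 30260340 ways to choose the 8.
The complement is exactly 8 fielders: C(18,8)·C(18,0) = 43758.
Probability = 1 − 43758/30260340 = 30216582/30260340 = 8977/8990.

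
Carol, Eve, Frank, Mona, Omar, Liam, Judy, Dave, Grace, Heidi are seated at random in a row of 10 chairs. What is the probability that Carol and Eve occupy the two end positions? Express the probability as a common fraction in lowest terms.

There are 10! = 3628800 arrangements.
Place Carol and Eve at the ends in 2 ways, arrange the remaining 8 in 8! = 40320 ways: 2·40320 = 80640.
Probability = 80640/3628800 = 1/45.

1/45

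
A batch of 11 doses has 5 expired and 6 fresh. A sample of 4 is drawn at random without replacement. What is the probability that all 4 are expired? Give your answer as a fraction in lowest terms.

There are C(11,4) = 330 possible selections.
Selections with all expired: C(5,4) = 5.
Probability = 5/330 = 1/66.

1/66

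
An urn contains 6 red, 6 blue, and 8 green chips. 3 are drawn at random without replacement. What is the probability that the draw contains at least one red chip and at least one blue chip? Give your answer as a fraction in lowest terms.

There are C(20,3) = 1140 possible draws.
By inclusion-exclusion on the complements, draws missing all red or all blue: C(14,3) + C(14,3) − C(8,3) = 364 + 364 − 56 = 672.
So draws with at least one of each: 1140 − 672 = 468, probability 468/1140 = 39/95.

39/95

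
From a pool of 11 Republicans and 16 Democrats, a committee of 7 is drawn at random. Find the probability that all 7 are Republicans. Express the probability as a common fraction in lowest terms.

1/2691

There are C(27,7) = 888030 possible selections.
Selections with all Republicans: C(11,7) = 330.
Probability = 330/888030 = 1/2691.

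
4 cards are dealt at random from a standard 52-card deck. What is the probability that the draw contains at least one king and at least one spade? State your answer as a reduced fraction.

52799/270725

There are C(52,4) = 270725 possible draws.
By inclusion-exclusion on the complements, draws missing all kings or all spades: C(48,4) + C(39,4) − C(36,4) = 194580 + 82251 − 58905 = 217926.
So draws with at least one of each: 270725 − 217926 = 52799, probability 52799/270725.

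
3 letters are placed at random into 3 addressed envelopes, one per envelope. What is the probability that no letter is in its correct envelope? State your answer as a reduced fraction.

There are 3! = 6 assignments.
By inclusion-exclusion, assignments with no fixed points: C(3,0)·3! − C(3,1)·2! + C(3,2)·1! − C(3,3)·0! = 2.
Probability = 2/6 = 1/3.

1/3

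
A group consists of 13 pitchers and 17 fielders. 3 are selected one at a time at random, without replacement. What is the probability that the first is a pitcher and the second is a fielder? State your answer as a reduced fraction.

221/870

Multiply the conditional probabilities at each draw: 13/30 · 17/29 = 221/870.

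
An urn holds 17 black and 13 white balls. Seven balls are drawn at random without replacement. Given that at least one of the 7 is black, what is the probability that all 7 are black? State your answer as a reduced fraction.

Work in counts. Selections with at least one black: C(30,7) − C(13,7) = 2035800 − 1716 = 2034084.
Of those, selections where all 7 are black: C(17,7) = 19448.
Conditional probability = 19448/2034084 = 22/2301.

22/2301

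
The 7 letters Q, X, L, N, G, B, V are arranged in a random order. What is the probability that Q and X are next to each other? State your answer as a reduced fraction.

There are 7! = 5040 arrangements.
Treat Q and X as a block: 6! arrangements of the blocks × 2 orders within the block = 2·720 = 1440.
Probability = 1440/5040 = 2/7.

2/7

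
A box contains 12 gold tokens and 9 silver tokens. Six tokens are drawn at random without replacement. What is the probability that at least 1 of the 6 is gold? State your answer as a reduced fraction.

Total selections: C(21,6) = 54264.
The complement is all 6 are silver: C(9,6) = 84.
Probability = 1 − 84/54264 = 54180/54264 = 645/646.

645/646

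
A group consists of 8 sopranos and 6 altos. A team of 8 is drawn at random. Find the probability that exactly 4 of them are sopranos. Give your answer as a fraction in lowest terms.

The sample space is all 8-subsets of the 14: C(14,8) = 3003.
Selections with exactly 4 sopranos: choose 4 of the 8 sopranos and 4 of the 6 altos, C(8,4)·C(6,4) = 70·15 = 1050.
Probability = 1050/3003 = 50/143.

50/143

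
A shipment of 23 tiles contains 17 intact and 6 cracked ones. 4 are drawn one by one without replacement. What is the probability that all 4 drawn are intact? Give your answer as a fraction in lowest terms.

Multiply the conditional probabilities at each draw: 17/23 · 16/22 · 15/21 · 14/20 = 57120/212520 = 68/253.

68/253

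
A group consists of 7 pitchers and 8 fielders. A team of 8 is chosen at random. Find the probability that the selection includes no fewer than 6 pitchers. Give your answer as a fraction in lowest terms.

68/2145

There are C(15,8) = 6435 ways to choose the 8.
Favorable selections (no fewer than 6 pitchers): C(7,6)·C(8,2) + C(7,7)·C(8,1) = 196 + 8 = 204.
Probability = 204/6435 = 68/2145.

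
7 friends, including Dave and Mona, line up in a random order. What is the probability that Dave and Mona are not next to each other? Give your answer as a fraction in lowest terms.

5/7

There are 7! = 5040 arrangements.
Arrangements with Dave and Mona adjacent: 2·6! = 1440.
So not adjacent: 5040 − 1440 = 3600, probability 3600/5040 = 5/7.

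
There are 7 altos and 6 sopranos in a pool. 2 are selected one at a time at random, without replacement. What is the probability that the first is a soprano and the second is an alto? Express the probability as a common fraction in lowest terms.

Multiply the conditional probabilities at each draw: 6/13 · 7/12 = 42/156 = 7/26.

7/26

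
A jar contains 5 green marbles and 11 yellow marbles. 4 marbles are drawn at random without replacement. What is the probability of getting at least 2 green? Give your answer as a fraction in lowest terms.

19/52

There are C(16,4) = 1820 ways to choose the 4.
Count the complement (fewer than 2 green): C(5,0)·C(11,4) + C(5,1)·C(11,3) = 330 + 825 = 1155.
Probability = 1 − 1155/1820 = 665/1820 = 19/52.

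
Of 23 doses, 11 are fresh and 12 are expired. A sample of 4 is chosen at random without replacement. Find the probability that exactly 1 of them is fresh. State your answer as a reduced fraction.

There are C(23,4) = 8855 ways to choose 4 from 23.
Selections with exactly 1 fresh: choose 1 of the 11 fresh and 3 of the 12 expired, C(11,1)·C(12,3) = 11·220 = 2420.
Probability = 2420/8855 = 44/161.

44/161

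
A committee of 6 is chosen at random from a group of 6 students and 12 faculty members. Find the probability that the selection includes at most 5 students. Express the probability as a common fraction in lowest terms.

18563/18564

There are C(18,6) = 18564 ways to choose the 6.
Favorable selections (at most 5 students): C(6,0)·C(12,6) + C(6,1)·C(12,5) + C(6,2)·C(12,4) + C(6,3)·C(12,3) + C(6,4)·C(12,2) + C(6,5)·C(12,1) = 924 + 4752 + 7425 + 4400 + 990 + 72 = 18563.
Probability = 18563/18564.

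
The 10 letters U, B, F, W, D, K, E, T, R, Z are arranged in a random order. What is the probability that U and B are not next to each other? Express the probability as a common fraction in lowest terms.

4/5

There are 10! = 3628800 arrangements.
Arrangements with U and B adjacent: 2·9! = 725760.
So not adjacent: 3628800 − 725760 = 2903040, probability 2903040/3628800 = 4/5.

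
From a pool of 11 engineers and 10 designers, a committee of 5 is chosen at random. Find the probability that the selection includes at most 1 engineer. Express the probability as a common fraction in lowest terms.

122/969

Total selections: C(21,5) = 20349.
Favorable selections (at most 1 engineer): C(11,0)·C(10,5) + C(11,1)·C(10,4) = 252 + 2310 = 2562.
Probability = 2562/20349 = 122/969.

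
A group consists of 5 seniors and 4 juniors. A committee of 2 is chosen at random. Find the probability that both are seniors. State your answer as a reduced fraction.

5/18

There are C(9,2) = 36 possible selections.
Selections with all seniors: C(5,2) = 10.
Probability = 10/36 = 5/18.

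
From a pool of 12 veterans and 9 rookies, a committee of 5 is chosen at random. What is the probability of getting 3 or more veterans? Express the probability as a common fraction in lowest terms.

There are C(21,5) = 20349 ways to choose the 5.
Favorable selections (3 or more veterans): C(12,3)·C(9,2) + C(12,4)·C(9,1) + C(12,5)·C(9,0) = 7920 + 4455 + 792 = 13167.
Probability = 13167/20349 = 11/17.

11/17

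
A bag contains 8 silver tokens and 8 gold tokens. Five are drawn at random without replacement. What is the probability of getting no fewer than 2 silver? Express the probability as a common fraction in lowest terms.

Total selections: C(16,5) = 4368.
Count the complement (fewer than 2 silver): C(8,0)·C(8,5) + C(8,1)·C(8,4) = 56 + 560 = 616.
Probability = 1 − 616/4368 = 3752/4368 = 67/78.

67/78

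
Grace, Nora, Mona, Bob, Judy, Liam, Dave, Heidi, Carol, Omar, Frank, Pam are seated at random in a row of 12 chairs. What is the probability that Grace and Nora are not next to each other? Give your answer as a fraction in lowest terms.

There are 12! = 479001600 arrangements.
Arrangements with Grace and Nora adjacent: 2·11! = 79833600.
So not adjacent: 479001600 − 79833600 = 399168000, probability 399168000/479001600 = 5/6.

5/6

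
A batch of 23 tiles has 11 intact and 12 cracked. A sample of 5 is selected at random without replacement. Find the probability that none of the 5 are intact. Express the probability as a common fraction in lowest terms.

72/3059

There are C(23,5) = 33649 possible selections.
Selections with no intact (all cracked): C(12,5) = 792.
Probability = 792/33649 = 72/3059.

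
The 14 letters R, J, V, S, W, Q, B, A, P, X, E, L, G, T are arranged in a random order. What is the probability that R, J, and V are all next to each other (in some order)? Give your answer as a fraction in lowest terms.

There are 14! = 87178291200 arrangements.
Treat the three as one block: 12! placements × 3! orders within the block = 479001600·6 = 2874009600.
Probability = 2874009600/87178291200 = 3/91.

3/91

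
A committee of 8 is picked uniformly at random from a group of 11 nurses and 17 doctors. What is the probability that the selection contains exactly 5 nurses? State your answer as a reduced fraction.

Total number of selections: C(28,8) = 3108105.
Selections with exactly 5 nurses: choose 5 of the 11 nurses and 3 of the 17 doctors, C(11,5)·C(17,3) = 462·680 = 314160.
Probability = 314160/3108105 = 272/2691.

272/2691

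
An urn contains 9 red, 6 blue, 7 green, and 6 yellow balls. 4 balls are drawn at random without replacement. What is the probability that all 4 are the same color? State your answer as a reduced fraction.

191/20475

There are C(28,4) = 20475 ways to draw 4 balls.
All same color: C(9,4) + C(6,4) + C(7,4) + C(6,4) = 126 + 15 + 35 + 15 = 191.
Probability = 191/20475.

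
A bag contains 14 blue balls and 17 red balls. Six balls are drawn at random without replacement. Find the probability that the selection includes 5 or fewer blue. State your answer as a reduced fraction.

Total selections: C(31,6) = 736281.
Favorable selections (5 or fewer blue): C(14,0)·C(17,6) + C(14,1)·C(17,5) + C(14,2)·C(17,4) + C(14,3)·C(17,3) + C(14,4)·C(17,2) + C(14,5)·C(17,1) = 12376 + 86632 + 216580 + 247520 + 136136 + 34034 = 733278.
Probability = 733278/736281 = 2686/2697.

2686/2697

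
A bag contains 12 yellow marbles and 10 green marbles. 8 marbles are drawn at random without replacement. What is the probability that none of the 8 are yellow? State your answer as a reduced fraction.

There are C(22,8) = 319770 possible selections.
Selections with no yellow (all green): C(10,8) = 45.
Probability = 45/319770 = 1/7106.

1/7106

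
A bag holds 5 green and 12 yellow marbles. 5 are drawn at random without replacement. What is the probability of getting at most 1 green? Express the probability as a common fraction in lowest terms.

3267/6188

There are C(17,5) = 6188 ways to choose the 5.
Favorable selections (at most 1 green): C(5,0)·C(12,5) + C(5,1)·C(12,4) = 792 + 2475 = 3267.
Probability = 3267/6188.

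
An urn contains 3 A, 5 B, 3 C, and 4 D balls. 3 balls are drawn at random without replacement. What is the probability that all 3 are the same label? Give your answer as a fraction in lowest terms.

16/455

There are C(15,3) = 455 ways to draw 3 balls.
All same label: C(3,3) + C(5,3) + C(3,3) + C(4,3) = 1 + 10 + 1 + 4 = 16.
Probability = 16/455.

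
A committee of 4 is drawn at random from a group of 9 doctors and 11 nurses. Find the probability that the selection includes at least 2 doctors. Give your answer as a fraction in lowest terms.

202/323

There are C(20,4) = 4845 ways to choose the 4.
Count the complement (fewer than 2 doctors): C(9,0)·C(11,4) + C(9,1)·C(11,3) = 330 + 1485 = 1815.
Probability = 1 − 1815/4845 = 3030/4845 = 202/323.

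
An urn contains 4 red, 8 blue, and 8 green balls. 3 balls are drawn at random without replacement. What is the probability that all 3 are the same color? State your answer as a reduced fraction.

There are C(20,3) = 1140 ways to draw 3 balls.
All same color: C(4,3) + C(8,3) + C(8,3) = 4 + 56 + 56 = 116.
Probability = 116/1140 = 29/285.

29/285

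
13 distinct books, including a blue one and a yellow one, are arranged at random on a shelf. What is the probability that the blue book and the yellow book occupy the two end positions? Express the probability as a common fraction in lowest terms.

1/78

There are 13! = 6227020800 arrangements.
Place the blue book and the yellow book at the ends in 2 ways, arrange the remaining 11 in 11! = 39916800 ways: 2·39916800 = 79833600.
Probability = 79833600/6227020800 = 1/78.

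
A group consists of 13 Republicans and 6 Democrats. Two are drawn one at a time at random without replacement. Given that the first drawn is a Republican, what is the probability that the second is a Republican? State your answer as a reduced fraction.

After removing one Republican, 18 remain: 12 Republicans and 6 Democrats.
So the probability the next is a Republican is 12/18 = 2/3.

2/3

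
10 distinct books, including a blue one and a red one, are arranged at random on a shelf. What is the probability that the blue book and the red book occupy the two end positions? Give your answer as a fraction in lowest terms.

1/45

There are 10! = 3628800 arrangements.
Place the blue book and the red book at the ends in 2 ways, arrange the remaining 8 in 8! = 40320 ways: 2·40320 = 80640.
Probability = 80640/3628800 = 1/45.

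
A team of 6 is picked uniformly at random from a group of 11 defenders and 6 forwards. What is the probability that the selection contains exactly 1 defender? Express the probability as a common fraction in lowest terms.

Total number of selections: C(17,6) = 12376.
Selections with exactly 1 defender: choose 1 of the 11 defenders and 5 of the 6 forwards, C(11,1)·C(6,5) = 11·6 = 66.
Probability = 66/12376 = 33/6188.

33/6188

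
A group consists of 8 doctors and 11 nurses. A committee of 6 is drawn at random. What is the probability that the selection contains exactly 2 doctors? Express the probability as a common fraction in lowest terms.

110/323

There are C(19,6) = 27132 ways to choose 6 from 19.
Selections with exactly 2 doctors: choose 2 of the 8 doctors and 4 of the 11 nurses, C(8,2)·C(11,4) = 28·330 = 9240.
Probability = 9240/27132 = 110/323.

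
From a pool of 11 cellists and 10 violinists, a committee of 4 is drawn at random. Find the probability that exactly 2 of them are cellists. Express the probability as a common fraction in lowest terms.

Total number of selections: C(21,4) = 5985.
Selections with exactly 2 cellists: choose 2 of the 11 cellists and 2 of the 10 violinists, C(11,2)·C(10,2) = 55·45 = 2475.
Probability = 2475/5985 = 55/133.

55/133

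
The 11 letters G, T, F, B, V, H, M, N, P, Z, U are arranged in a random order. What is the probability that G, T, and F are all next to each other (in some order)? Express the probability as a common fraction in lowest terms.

There are 11! = 39916800 arrangements.
Treat the three as one block: 9! placements × 3! orders within the block = 362880·6 = 2177280.
Probability = 2177280/39916800 = 3/55.

3/55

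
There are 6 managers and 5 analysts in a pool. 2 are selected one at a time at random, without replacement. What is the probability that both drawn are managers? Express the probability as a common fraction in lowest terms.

3/11

Multiply the conditional probabilities at each draw: 6/11 · 5/10 = 30/110 = 3/11.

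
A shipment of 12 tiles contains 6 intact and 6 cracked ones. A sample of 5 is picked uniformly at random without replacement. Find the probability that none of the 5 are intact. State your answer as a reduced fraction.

1/132

There are C(12,5) = 792 possible selections.
Selections with no intact (all cracked): C(6,5) = 6.
Probability = 6/792 = 1/132.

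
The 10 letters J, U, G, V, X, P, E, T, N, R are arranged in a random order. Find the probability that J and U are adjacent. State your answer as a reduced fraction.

1/5

There are 10! = 3628800 arrangements.
Treat J and U as a block: 9! arrangements of the blocks × 2 orders within the block = 2·362880 = 725760.
Probability = 725760/3628800 = 1/5.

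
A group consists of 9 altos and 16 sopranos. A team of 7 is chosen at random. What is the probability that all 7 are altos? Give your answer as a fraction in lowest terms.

There are C(25,7) = 480700 possible selections.
Selections with all altos: C(9,7) = 36.
Probability = 36/480700 = 9/120175.

9/120175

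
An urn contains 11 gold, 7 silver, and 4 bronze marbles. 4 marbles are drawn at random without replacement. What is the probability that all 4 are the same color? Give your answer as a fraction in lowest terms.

366/7315

There are C(22,4) = 7315 ways to draw 4 marbles.
All same color: C(11,4) + C(7,4) + C(4,4) = 330 + 35 + 1 = 366.
Probability = 366/7315.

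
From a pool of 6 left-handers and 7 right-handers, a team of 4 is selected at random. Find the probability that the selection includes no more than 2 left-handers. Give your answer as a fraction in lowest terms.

112/143

There are C(13,4) = 715 ways to choose the 4.
Count the complement (more than 2 left-handers): C(6,3)·C(7,1) + C(6,4)·C(7,0) = 140 + 15 = 155.
Probability = 1 − 155/715 = 560/715 = 112/143.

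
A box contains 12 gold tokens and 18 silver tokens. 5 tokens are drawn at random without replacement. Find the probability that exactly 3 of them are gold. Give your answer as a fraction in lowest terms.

1870/7917

There are C(30,5) = 142506 ways to choose 5 from 30.
Selections with exactly 3 gold: choose 3 of the 12 gold and 2 of the 18 silver, C(12,3)·C(18,2) = 220·153 = 33660.
Probability = 33660/142506 = 1870/7917.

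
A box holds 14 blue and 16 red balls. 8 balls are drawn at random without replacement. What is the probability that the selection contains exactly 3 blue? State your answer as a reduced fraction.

40768/150075

There are C(30,8) = 5852925 ways to choose 8 from 30.
Selections with exactly 3 blue: choose 3 of the 14 blue and 5 of the 16 red, C(14,3)·C(16,5) = 364·4368 = 1589952.
Probability = 1589952/5852925 = 40768/150075.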